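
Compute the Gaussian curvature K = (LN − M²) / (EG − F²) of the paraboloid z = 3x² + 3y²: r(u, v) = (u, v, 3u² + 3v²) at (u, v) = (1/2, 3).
K = 9/27889

Coefficients of the first fundamental form: E = 36*u^2 + 1, F = 36*u*v, G = 36*v^2 + 1.
Coefficients of the second fundamental form: L = 6/sqrt(36*u^2 + 36*v^2 + 1), M = 0, N = 6/sqrt(36*u^2 + 36*v^2 + 1).
Assemble K = (LN − M²)/(EG − F²) = 36/(1296*u^4 + 2592*u^2*v^2 + 72*u^2 + 1296*v^4 + 72*v^2 + 1). At (u, v) = (1/2, 3): K = 9/27889.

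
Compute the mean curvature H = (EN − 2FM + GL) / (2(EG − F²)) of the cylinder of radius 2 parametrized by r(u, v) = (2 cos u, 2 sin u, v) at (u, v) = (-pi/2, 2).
H = -1/4

With E = 4, F = 0, G = 1, L = -2, M = 0, N = 0, assemble
  H = (EN − 2FM + GL) / (2(EG − F²)) = -1/4.
At (u, v) = (-pi/2, 2): H = -1/4.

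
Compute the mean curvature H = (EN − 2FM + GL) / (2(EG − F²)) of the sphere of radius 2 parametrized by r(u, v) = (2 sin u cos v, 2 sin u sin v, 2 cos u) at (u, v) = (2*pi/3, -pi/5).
H = -1/2

With E = 4, F = 0, G = 4*sin(u)^2, L = -2*sin(u)/Abs(sin(u)), M = 0, N = -2*sin(u)^3/Abs(sin(u)), assemble
  H = (EN − 2FM + GL) / (2(EG − F²)) = -sin(u)/(2*Abs(sin(u))).
At (u, v) = (2*pi/3, -pi/5): H = -1/2.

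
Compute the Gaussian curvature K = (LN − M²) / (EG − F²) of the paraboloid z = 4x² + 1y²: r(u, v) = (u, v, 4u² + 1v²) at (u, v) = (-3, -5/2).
K = 4/90601

Coefficients of the first fundamental form: E = 64*u^2 + 1, F = 16*u*v, G = 4*v^2 + 1.
Coefficients of the second fundamental form: L = 8/sqrt(64*u^2 + 4*v^2 + 1), M = 0, N = 2/sqrt(64*u^2 + 4*v^2 + 1).
Assemble K = (LN − M²)/(EG − F²) = 16/(4096*u^4 + 512*u^2*v^2 + 128*u^2 + 16*v^4 + 8*v^2 + 1). At (u, v) = (-3, -5/2): K = 4/90601.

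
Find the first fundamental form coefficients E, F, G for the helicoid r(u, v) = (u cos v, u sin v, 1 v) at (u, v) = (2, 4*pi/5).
E = 1;  F = 0;  G = 5

Partials: r_u = (cos(v), sin(v), 0), r_v = (-u*sin(v), u*cos(v), 1). As functions of (u, v):
  E = r_u · r_u = 1,
  F = r_u · r_v = 0,
  G = r_v · r_v = u^2 + 1.
Evaluating at (u, v) = (2, 4*pi/5): E = 1, F = 0, G = 5.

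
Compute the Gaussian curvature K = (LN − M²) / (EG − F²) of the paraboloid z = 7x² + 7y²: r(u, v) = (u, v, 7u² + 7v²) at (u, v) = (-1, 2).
K = 196/962361

Coefficients of the first fundamental form: E = 196*u^2 + 1, F = 196*u*v, G = 196*v^2 + 1.
Coefficients of the second fundamental form: L = 14/sqrt(196*u^2 + 196*v^2 + 1), M = 0, N = 14/sqrt(196*u^2 + 196*v^2 + 1).
Assemble K = (LN − M²)/(EG − F²) = 196/(38416*u^4 + 76832*u^2*v^2 + 392*u^2 + 38416*v^4 + 392*v^2 + 1). At (u, v) = (-1, 2): K = 196/962361.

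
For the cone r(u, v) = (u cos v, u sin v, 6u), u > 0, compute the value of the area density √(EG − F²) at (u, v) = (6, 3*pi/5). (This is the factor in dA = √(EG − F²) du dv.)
√(EG − F²)|_{(6, 3*pi/5)} = 6*sqrt(37)

E = 37, F = 0, G = u^2, so EG − F² = 37*u^2. Taking the positive square root: √(EG − F²) = sqrt(37)*Abs(u). At (u, v) = (6, 3*pi/5): 6*sqrt(37).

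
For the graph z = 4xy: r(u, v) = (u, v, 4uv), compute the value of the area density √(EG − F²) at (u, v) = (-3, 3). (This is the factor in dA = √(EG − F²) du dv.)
√(EG − F²)|_{(-3, 3)} = 17

E = 16*v^2 + 1, F = 16*u*v, G = 16*u^2 + 1, so EG − F² = 16*u^2 + 16*v^2 + 1. Taking the positive square root: √(EG − F²) = sqrt(16*u^2 + 16*v^2 + 1). At (u, v) = (-3, 3): 17.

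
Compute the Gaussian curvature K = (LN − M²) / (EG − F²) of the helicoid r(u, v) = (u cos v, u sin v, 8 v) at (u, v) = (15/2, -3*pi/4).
K = -1024/231361

Coefficients of the first fundamental form: E = 1, F = 0, G = u^2 + 64.
Coefficients of the second fundamental form: L = 0, M = -8/sqrt(u^2 + 64), N = 0.
Assemble K = (LN − M²)/(EG − F²) = -64/(u^2 + 64)^2. At (u, v) = (15/2, -3*pi/4): K = -1024/231361.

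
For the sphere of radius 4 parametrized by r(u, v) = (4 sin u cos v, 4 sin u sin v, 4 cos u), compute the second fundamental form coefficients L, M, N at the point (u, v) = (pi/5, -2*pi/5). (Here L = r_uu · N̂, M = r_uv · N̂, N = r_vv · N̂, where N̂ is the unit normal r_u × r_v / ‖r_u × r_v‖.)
L = -4;  M = 0;  N = -5/2 + sqrt(5)/2

Compute the unit normal N̂(u, v) = (sin(u)^2*cos(v)/Abs(sin(u)), sin(u)^2*sin(v)/Abs(sin(u)), sin(2*u)/(2*Abs(sin(u)))), and the second partials r_uu, r_uv, r_vv. Take dot products:
  L(u, v) = r_uu · N̂ = -4*sin(u)/Abs(sin(u)),
  M(u, v) = r_uv · N̂ = 0,
  N(u, v) = r_vv · N̂ = -4*sin(u)^3/Abs(sin(u)).
Evaluating at (u, v) = (pi/5, -2*pi/5):
  L = -4, M = 0, N = -5/2 + sqrt(5)/2.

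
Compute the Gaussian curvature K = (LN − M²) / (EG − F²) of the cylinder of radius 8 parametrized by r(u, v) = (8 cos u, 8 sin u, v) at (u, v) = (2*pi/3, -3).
K = 0

Coefficients of the first fundamental form: E = 64, F = 0, G = 1.
Coefficients of the second fundamental form: L = -8, M = 0, N = 0.
Assemble K = (LN − M²)/(EG − F²) = 0. At (u, v) = (2*pi/3, -3): K = 0.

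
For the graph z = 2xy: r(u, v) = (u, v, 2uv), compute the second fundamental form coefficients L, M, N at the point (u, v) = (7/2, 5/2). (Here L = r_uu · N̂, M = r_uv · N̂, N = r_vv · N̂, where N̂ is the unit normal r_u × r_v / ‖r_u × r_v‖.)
L = 0;  M = 2*sqrt(3)/15;  N = 0

Compute the unit normal N̂(u, v) = (-2*v/sqrt(4*u^2 + 4*v^2 + 1), -2*u/sqrt(4*u^2 + 4*v^2 + 1), 1/sqrt(4*u^2 + 4*v^2 + 1)), and the second partials r_uu, r_uv, r_vv. Take dot products:
  L(u, v) = r_uu · N̂ = 0,
  M(u, v) = r_uv · N̂ = 2/sqrt(4*u^2 + 4*v^2 + 1),
  N(u, v) = r_vv · N̂ = 0.
Evaluating at (u, v) = (7/2, 5/2):
  L = 0, M = 2*sqrt(3)/15, N = 0.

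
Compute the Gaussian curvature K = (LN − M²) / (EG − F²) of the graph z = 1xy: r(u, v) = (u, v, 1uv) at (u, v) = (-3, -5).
K = -1/1225

Coefficients of the first fundamental form: E = v^2 + 1, F = u*v, G = u^2 + 1.
Coefficients of the second fundamental form: L = 0, M = 1/sqrt(u^2 + v^2 + 1), N = 0.
Assemble K = (LN − M²)/(EG − F²) = 1/((u^2*v^2 - (u^2 + 1)*(v^2 + 1))*(u^2 + v^2 + 1)). At (u, v) = (-3, -5): K = -1/1225.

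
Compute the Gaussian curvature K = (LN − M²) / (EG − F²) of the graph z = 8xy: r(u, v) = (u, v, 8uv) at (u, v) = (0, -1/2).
K = -64/289

Coefficients of the first fundamental form: E = 64*v^2 + 1, F = 64*u*v, G = 64*u^2 + 1.
Coefficients of the second fundamental form: L = 0, M = 8/sqrt(64*u^2 + 64*v^2 + 1), N = 0.
Assemble K = (LN − M²)/(EG − F²) = -64/(4096*u^4 + 8192*u^2*v^2 + 128*u^2 + 4096*v^4 + 128*v^2 + 1). At (u, v) = (0, -1/2): K = -64/289.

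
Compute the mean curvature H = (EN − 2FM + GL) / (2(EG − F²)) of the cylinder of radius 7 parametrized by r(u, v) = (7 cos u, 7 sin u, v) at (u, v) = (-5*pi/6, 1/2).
H = -1/14

With E = 49, F = 0, G = 1, L = -7, M = 0, N = 0, assemble
  H = (EN − 2FM + GL) / (2(EG − F²)) = -1/14.
At (u, v) = (-5*pi/6, 1/2): H = -1/14.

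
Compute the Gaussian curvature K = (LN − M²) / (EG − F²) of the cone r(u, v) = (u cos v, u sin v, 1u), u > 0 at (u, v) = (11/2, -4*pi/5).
K = 0

Coefficients of the first fundamental form: E = 2, F = 0, G = u^2.
Coefficients of the second fundamental form: L = 0, M = 0, N = sqrt(2)*u^2/(2*Abs(u)).
Assemble K = (LN − M²)/(EG − F²) = 0. At (u, v) = (11/2, -4*pi/5): K = 0.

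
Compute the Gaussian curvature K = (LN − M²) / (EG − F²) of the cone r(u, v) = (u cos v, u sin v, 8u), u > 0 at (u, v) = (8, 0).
K = 0

Coefficients of the first fundamental form: E = 65, F = 0, G = u^2.
Coefficients of the second fundamental form: L = 0, M = 0, N = 8*sqrt(65)*u^2/(65*Abs(u)).
Assemble K = (LN − M²)/(EG − F²) = 0. At (u, v) = (8, 0): K = 0.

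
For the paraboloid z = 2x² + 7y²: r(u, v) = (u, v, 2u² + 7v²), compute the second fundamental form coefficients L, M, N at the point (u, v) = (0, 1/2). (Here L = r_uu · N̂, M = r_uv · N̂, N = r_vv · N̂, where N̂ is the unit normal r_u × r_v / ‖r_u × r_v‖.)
L = 2*sqrt(2)/5;  M = 0;  N = 7*sqrt(2)/5

Compute the unit normal N̂(u, v) = (-4*u/sqrt(16*u^2 + 196*v^2 + 1), -14*v/sqrt(16*u^2 + 196*v^2 + 1), 1/sqrt(16*u^2 + 196*v^2 + 1)), and the second partials r_uu, r_uv, r_vv. Take dot products:
  L(u, v) = r_uu · N̂ = 4/sqrt(16*u^2 + 196*v^2 + 1),
  M(u, v) = r_uv · N̂ = 0,
  N(u, v) = r_vv · N̂ = 14/sqrt(16*u^2 + 196*v^2 + 1).
Evaluating at (u, v) = (0, 1/2):
  L = 2*sqrt(2)/5, M = 0, N = 7*sqrt(2)/5.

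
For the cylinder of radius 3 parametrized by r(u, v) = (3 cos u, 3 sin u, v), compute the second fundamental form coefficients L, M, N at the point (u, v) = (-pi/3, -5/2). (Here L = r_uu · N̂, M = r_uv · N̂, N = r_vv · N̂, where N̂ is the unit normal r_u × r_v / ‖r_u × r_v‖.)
L = -3;  M = 0;  N = 0

Compute the unit normal N̂(u, v) = (cos(u), sin(u), 0), and the second partials r_uu, r_uv, r_vv. Take dot products:
  L(u, v) = r_uu · N̂ = -3,
  M(u, v) = r_uv · N̂ = 0,
  N(u, v) = r_vv · N̂ = 0.
Evaluating at (u, v) = (-pi/3, -5/2):
  L = -3, M = 0, N = 0.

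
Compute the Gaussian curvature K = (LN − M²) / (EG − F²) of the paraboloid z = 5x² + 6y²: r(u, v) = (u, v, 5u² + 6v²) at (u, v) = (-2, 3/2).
K = 24/105125

Coefficients of the first fundamental form: E = 100*u^2 + 1, F = 120*u*v, G = 144*v^2 + 1.
Coefficients of the second fundamental form: L = 10/sqrt(100*u^2 + 144*v^2 + 1), M = 0, N = 12/sqrt(100*u^2 + 144*v^2 + 1).
Assemble K = (LN − M²)/(EG − F²) = 120/(10000*u^4 + 28800*u^2*v^2 + 200*u^2 + 20736*v^4 + 288*v^2 + 1). At (u, v) = (-2, 3/2): K = 24/105125.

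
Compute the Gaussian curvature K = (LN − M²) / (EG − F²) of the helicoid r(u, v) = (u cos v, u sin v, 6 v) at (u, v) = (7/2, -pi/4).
K = -576/37249

Coefficients of the first fundamental form: E = 1, F = 0, G = u^2 + 36.
Coefficients of the second fundamental form: L = 0, M = -6/sqrt(u^2 + 36), N = 0.
Assemble K = (LN − M²)/(EG − F²) = -36/(u^2 + 36)^2. At (u, v) = (7/2, -pi/4): K = -576/37249.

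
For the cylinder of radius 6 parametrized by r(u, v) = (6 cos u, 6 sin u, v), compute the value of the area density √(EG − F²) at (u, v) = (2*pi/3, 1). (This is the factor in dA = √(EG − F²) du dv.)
√(EG − F²)|_{(2*pi/3, 1)} = 6

E = 36, F = 0, G = 1, so EG − F² = 36. Taking the positive square root: √(EG − F²) = 6. At (u, v) = (2*pi/3, 1): 6.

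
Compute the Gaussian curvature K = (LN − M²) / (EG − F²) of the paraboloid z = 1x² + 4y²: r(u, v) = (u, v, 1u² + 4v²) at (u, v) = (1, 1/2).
K = 16/441

Coefficients of the first fundamental form: E = 4*u^2 + 1, F = 16*u*v, G = 64*v^2 + 1.
Coefficients of the second fundamental form: L = 2/sqrt(4*u^2 + 64*v^2 + 1), M = 0, N = 8/sqrt(4*u^2 + 64*v^2 + 1).
Assemble K = (LN − M²)/(EG − F²) = 16/(16*u^4 + 512*u^2*v^2 + 8*u^2 + 4096*v^4 + 128*v^2 + 1). At (u, v) = (1, 1/2): K = 16/441.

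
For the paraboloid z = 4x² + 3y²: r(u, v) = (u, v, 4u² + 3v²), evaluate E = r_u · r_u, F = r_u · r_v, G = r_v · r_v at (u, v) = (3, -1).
E = 577;  F = -144;  G = 37

Partials: r_u = (1, 0, 8*u), r_v = (0, 1, 6*v). As functions of (u, v):
  E = r_u · r_u = 64*u^2 + 1,
  F = r_u · r_v = 48*u*v,
  G = r_v · r_v = 36*v^2 + 1.
Evaluating at (u, v) = (3, -1): E = 577, F = -144, G = 37.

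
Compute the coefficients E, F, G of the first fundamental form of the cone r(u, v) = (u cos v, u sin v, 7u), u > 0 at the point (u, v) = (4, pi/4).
E = 50;  F = 0;  G = 16

Partials: r_u = (cos(v), sin(v), 7), r_v = (-u*sin(v), u*cos(v), 0). As functions of (u, v):
  E = r_u · r_u = 50,
  F = r_u · r_v = 0,
  G = r_v · r_v = u^2.
Evaluating at (u, v) = (4, pi/4): E = 50, F = 0, G = 16.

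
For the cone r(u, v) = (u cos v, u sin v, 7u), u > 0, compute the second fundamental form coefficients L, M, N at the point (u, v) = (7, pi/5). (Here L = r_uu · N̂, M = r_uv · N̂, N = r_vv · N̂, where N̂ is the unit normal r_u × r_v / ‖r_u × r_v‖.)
L = 0;  M = 0;  N = 49*sqrt(2)/10

Compute the unit normal N̂(u, v) = (-7*sqrt(2)*u*cos(v)/(10*Abs(u)), -7*sqrt(2)*u*sin(v)/(10*Abs(u)), sqrt(2)*u/(10*Abs(u))), and the second partials r_uu, r_uv, r_vv. Take dot products:
  L(u, v) = r_uu · N̂ = 0,
  M(u, v) = r_uv · N̂ = 0,
  N(u, v) = r_vv · N̂ = 7*sqrt(2)*u^2/(10*Abs(u)).
Evaluating at (u, v) = (7, pi/5):
  L = 0, M = 0, N = 49*sqrt(2)/10.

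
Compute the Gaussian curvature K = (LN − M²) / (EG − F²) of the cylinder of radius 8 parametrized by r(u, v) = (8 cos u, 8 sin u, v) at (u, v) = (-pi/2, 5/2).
K = 0

Coefficients of the first fundamental form: E = 64, F = 0, G = 1.
Coefficients of the second fundamental form: L = -8, M = 0, N = 0.
Assemble K = (LN − M²)/(EG − F²) = 0. At (u, v) = (-pi/2, 5/2): K = 0.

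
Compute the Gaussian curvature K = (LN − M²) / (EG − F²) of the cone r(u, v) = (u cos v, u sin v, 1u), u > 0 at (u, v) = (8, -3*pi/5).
K = 0

Coefficients of the first fundamental form: E = 2, F = 0, G = u^2.
Coefficients of the second fundamental form: L = 0, M = 0, N = sqrt(2)*u^2/(2*Abs(u)).
Assemble K = (LN − M²)/(EG − F²) = 0. At (u, v) = (8, -3*pi/5): K = 0.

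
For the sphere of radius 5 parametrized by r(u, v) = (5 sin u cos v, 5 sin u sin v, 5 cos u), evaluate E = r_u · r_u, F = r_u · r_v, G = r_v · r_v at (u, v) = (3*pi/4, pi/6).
E = 25;  F = 0;  G = 25/2

Partials: r_u = (5*cos(u)*cos(v), 5*sin(v)*cos(u), -5*sin(u)), r_v = (-5*sin(u)*sin(v), 5*sin(u)*cos(v), 0). As functions of (u, v):
  E = r_u · r_u = 25,
  F = r_u · r_v = 0,
  G = r_v · r_v = 25*sin(u)^2.
Evaluating at (u, v) = (3*pi/4, pi/6): E = 25, F = 0, G = 25/2.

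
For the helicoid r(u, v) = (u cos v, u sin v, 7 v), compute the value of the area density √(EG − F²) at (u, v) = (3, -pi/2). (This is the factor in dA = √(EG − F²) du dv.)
√(EG − F²)|_{(3, -pi/2)} = sqrt(58)

E = 1, F = 0, G = u^2 + 49, so EG − F² = u^2 + 49. Taking the positive square root: √(EG − F²) = sqrt(u^2 + 49). At (u, v) = (3, -pi/2): sqrt(58).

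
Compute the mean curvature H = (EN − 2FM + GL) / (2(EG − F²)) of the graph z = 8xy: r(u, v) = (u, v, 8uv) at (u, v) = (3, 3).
H = -4608*sqrt(1153)/1329409

With E = 64*v^2 + 1, F = 64*u*v, G = 64*u^2 + 1, L = 0, M = 8/sqrt(64*u^2 + 64*v^2 + 1), N = 0, assemble
  H = (EN − 2FM + GL) / (2(EG − F²)) = -512*u*v/(64*u^2 + 64*v^2 + 1)^(3/2).
At (u, v) = (3, 3): H = -4608*sqrt(1153)/1329409.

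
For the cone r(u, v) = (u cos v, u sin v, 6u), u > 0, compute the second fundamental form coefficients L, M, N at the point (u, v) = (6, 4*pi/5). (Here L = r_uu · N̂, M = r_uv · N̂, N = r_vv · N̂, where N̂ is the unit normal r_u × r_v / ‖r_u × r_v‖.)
L = 0;  M = 0;  N = 36*sqrt(37)/37

Compute the unit normal N̂(u, v) = (-6*sqrt(37)*u*cos(v)/(37*Abs(u)), -6*sqrt(37)*u*sin(v)/(37*Abs(u)), sqrt(37)*u/(37*Abs(u))), and the second partials r_uu, r_uv, r_vv. Take dot products:
  L(u, v) = r_uu · N̂ = 0,
  M(u, v) = r_uv · N̂ = 0,
  N(u, v) = r_vv · N̂ = 6*sqrt(37)*u^2/(37*Abs(u)).
Evaluating at (u, v) = (6, 4*pi/5):
  L = 0, M = 0, N = 36*sqrt(37)/37.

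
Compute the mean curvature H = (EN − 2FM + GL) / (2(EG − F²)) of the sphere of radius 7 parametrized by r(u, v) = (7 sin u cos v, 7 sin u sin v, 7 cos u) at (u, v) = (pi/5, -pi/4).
H = -1/7

With E = 49, F = 0, G = 49*sin(u)^2, L = -7*sin(u)/Abs(sin(u)), M = 0, N = -7*sin(u)^3/Abs(sin(u)), assemble
  H = (EN − 2FM + GL) / (2(EG − F²)) = -sin(u)/(7*Abs(sin(u))).
At (u, v) = (pi/5, -pi/4): H = -1/7.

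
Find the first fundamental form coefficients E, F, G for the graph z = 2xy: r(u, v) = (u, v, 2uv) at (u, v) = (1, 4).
E = 65;  F = 16;  G = 5

Partials: r_u = (1, 0, 2*v), r_v = (0, 1, 2*u). As functions of (u, v):
  E = r_u · r_u = 4*v^2 + 1,
  F = r_u · r_v = 4*u*v,
  G = r_v · r_v = 4*u^2 + 1.
Evaluating at (u, v) = (1, 4): E = 65, F = 16, G = 5.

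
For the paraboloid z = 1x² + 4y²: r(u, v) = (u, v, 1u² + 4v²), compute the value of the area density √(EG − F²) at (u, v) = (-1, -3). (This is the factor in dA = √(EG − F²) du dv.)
√(EG − F²)|_{(-1, -3)} = sqrt(581)

E = 4*u^2 + 1, F = 16*u*v, G = 64*v^2 + 1, so EG − F² = 4*u^2 + 64*v^2 + 1. Taking the positive square root: √(EG − F²) = sqrt(4*u^2 + 64*v^2 + 1). At (u, v) = (-1, -3): sqrt(581).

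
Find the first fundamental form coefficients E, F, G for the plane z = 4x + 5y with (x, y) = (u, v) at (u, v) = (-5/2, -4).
E = 17;  F = 20;  G = 26

Partials: r_u = (1, 0, 4), r_v = (0, 1, 5). As functions of (u, v):
  E = r_u · r_u = 17,
  F = r_u · r_v = 20,
  G = r_v · r_v = 26.
Evaluating at (u, v) = (-5/2, -4): E = 17, F = 20, G = 26.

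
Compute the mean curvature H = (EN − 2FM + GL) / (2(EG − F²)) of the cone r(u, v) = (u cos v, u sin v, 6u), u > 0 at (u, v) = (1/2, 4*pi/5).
H = 6*sqrt(37)/37

With E = 37, F = 0, G = u^2, L = 0, M = 0, N = 6*sqrt(37)*u^2/(37*Abs(u)), assemble
  H = (EN − 2FM + GL) / (2(EG − F²)) = 3*sqrt(37)/(37*Abs(u)).
At (u, v) = (1/2, 4*pi/5): H = 6*sqrt(37)/37.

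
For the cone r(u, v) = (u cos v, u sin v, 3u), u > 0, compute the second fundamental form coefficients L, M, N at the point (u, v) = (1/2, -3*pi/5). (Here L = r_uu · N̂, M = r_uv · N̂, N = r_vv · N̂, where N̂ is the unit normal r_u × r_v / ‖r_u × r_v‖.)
L = 0;  M = 0;  N = 3*sqrt(10)/20

Compute the unit normal N̂(u, v) = (-3*sqrt(10)*u*cos(v)/(10*Abs(u)), -3*sqrt(10)*u*sin(v)/(10*Abs(u)), sqrt(10)*u/(10*Abs(u))), and the second partials r_uu, r_uv, r_vv. Take dot products:
  L(u, v) = r_uu · N̂ = 0,
  M(u, v) = r_uv · N̂ = 0,
  N(u, v) = r_vv · N̂ = 3*sqrt(10)*u^2/(10*Abs(u)).
Evaluating at (u, v) = (1/2, -3*pi/5):
  L = 0, M = 0, N = 3*sqrt(10)/20.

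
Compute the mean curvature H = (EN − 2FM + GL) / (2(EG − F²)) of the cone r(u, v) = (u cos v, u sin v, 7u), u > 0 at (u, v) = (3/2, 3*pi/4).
H = 7*sqrt(2)/30

With E = 50, F = 0, G = u^2, L = 0, M = 0, N = 7*sqrt(2)*u^2/(10*Abs(u)), assemble
  H = (EN − 2FM + GL) / (2(EG − F²)) = 7*sqrt(2)/(20*Abs(u)).
At (u, v) = (3/2, 3*pi/4): H = 7*sqrt(2)/30.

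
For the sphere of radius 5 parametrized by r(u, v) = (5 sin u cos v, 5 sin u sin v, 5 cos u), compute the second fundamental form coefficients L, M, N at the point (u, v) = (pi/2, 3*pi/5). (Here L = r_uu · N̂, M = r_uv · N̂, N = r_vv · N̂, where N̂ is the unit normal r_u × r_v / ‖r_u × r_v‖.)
L = -5;  M = 0;  N = -5

Compute the unit normal N̂(u, v) = (sin(u)^2*cos(v)/Abs(sin(u)), sin(u)^2*sin(v)/Abs(sin(u)), sin(2*u)/(2*Abs(sin(u)))), and the second partials r_uu, r_uv, r_vv. Take dot products:
  L(u, v) = r_uu · N̂ = -5*sin(u)/Abs(sin(u)),
  M(u, v) = r_uv · N̂ = 0,
  N(u, v) = r_vv · N̂ = -5*sin(u)^3/Abs(sin(u)).
Evaluating at (u, v) = (pi/2, 3*pi/5):
  L = -5, M = 0, N = -5.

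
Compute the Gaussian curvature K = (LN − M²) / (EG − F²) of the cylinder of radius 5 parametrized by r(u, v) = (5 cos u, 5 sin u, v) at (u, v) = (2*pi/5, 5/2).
K = 0

Coefficients of the first fundamental form: E = 25, F = 0, G = 1.
Coefficients of the second fundamental form: L = -5, M = 0, N = 0.
Assemble K = (LN − M²)/(EG − F²) = 0. At (u, v) = (2*pi/5, 5/2): K = 0.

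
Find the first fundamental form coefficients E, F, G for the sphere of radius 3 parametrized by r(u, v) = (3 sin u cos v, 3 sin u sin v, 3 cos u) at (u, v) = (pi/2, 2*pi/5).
E = 9;  F = 0;  G = 9

Partials: r_u = (3*cos(u)*cos(v), 3*sin(v)*cos(u), -3*sin(u)), r_v = (-3*sin(u)*sin(v), 3*sin(u)*cos(v), 0). As functions of (u, v):
  E = r_u · r_u = 9,
  F = r_u · r_v = 0,
  G = r_v · r_v = 9*sin(u)^2.
Evaluating at (u, v) = (pi/2, 2*pi/5): E = 9, F = 0, G = 9.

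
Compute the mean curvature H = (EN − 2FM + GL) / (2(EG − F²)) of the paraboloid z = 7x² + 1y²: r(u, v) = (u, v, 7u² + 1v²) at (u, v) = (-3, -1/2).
H = 1779*sqrt(1766)/3118756

With E = 196*u^2 + 1, F = 28*u*v, G = 4*v^2 + 1, L = 14/sqrt(196*u^2 + 4*v^2 + 1), M = 0, N = 2/sqrt(196*u^2 + 4*v^2 + 1), assemble
  H = (EN − 2FM + GL) / (2(EG − F²)) = 4*(49*u^2 + 7*v^2 + 2)/(196*u^2 + 4*v^2 + 1)^(3/2).
At (u, v) = (-3, -1/2): H = 1779*sqrt(1766)/3118756.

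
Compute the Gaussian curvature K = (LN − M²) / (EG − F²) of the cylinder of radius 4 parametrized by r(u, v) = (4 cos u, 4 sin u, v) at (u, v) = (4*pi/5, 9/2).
K = 0

Coefficients of the first fundamental form: E = 16, F = 0, G = 1.
Coefficients of the second fundamental form: L = -4, M = 0, N = 0.
Assemble K = (LN − M²)/(EG − F²) = 0. At (u, v) = (4*pi/5, 9/2): K = 0.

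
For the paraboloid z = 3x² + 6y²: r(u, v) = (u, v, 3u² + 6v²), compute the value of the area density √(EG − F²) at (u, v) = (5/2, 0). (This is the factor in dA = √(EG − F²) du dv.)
√(EG − F²)|_{(5/2, 0)} = sqrt(226)

E = 36*u^2 + 1, F = 72*u*v, G = 144*v^2 + 1, so EG − F² = 36*u^2 + 144*v^2 + 1. Taking the positive square root: √(EG − F²) = sqrt(36*u^2 + 144*v^2 + 1). At (u, v) = (5/2, 0): sqrt(226).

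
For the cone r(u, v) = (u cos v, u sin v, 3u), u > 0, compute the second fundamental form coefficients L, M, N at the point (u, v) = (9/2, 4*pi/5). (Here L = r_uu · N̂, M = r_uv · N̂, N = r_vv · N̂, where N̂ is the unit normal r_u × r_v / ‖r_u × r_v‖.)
L = 0;  M = 0;  N = 27*sqrt(10)/20

Compute the unit normal N̂(u, v) = (-3*sqrt(10)*u*cos(v)/(10*Abs(u)), -3*sqrt(10)*u*sin(v)/(10*Abs(u)), sqrt(10)*u/(10*Abs(u))), and the second partials r_uu, r_uv, r_vv. Take dot products:
  L(u, v) = r_uu · N̂ = 0,
  M(u, v) = r_uv · N̂ = 0,
  N(u, v) = r_vv · N̂ = 3*sqrt(10)*u^2/(10*Abs(u)).
Evaluating at (u, v) = (9/2, 4*pi/5):
  L = 0, M = 0, N = 27*sqrt(10)/20.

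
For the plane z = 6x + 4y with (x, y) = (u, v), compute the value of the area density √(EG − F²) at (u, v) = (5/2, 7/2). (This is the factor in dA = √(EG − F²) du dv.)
√(EG − F²)|_{(5/2, 7/2)} = sqrt(53)

E = 37, F = 24, G = 17, so EG − F² = 53. Taking the positive square root: √(EG − F²) = sqrt(53). At (u, v) = (5/2, 7/2): sqrt(53).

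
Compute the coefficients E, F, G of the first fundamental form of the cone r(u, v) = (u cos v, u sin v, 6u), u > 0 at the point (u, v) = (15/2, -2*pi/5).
E = 37;  F = 0;  G = 225/4

Partials: r_u = (cos(v), sin(v), 6), r_v = (-u*sin(v), u*cos(v), 0). As functions of (u, v):
  E = r_u · r_u = 37,
  F = r_u · r_v = 0,
  G = r_v · r_v = u^2.
Evaluating at (u, v) = (15/2, -2*pi/5): E = 37, F = 0, G = 225/4.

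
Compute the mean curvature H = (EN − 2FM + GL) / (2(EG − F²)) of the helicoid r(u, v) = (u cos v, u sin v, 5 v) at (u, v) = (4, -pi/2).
H = 0

With E = 1, F = 0, G = u^2 + 25, L = 0, M = -5/sqrt(u^2 + 25), N = 0, assemble
  H = (EN − 2FM + GL) / (2(EG − F²)) = 0.
At (u, v) = (4, -pi/2): H = 0.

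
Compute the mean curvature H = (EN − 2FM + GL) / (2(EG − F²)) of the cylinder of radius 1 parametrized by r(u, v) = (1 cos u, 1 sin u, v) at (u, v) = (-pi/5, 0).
H = -1/2

With E = 1, F = 0, G = 1, L = -1, M = 0, N = 0, assemble
  H = (EN − 2FM + GL) / (2(EG − F²)) = -1/2.
At (u, v) = (-pi/5, 0): H = -1/2.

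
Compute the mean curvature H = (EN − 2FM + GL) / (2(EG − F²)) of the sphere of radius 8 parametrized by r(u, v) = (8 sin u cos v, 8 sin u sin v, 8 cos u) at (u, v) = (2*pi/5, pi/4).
H = -1/8

With E = 64, F = 0, G = 64*sin(u)^2, L = -8*sin(u)/Abs(sin(u)), M = 0, N = -8*sin(u)^3/Abs(sin(u)), assemble
  H = (EN − 2FM + GL) / (2(EG − F²)) = -sin(u)/(8*Abs(sin(u))).
At (u, v) = (2*pi/5, pi/4): H = -1/8.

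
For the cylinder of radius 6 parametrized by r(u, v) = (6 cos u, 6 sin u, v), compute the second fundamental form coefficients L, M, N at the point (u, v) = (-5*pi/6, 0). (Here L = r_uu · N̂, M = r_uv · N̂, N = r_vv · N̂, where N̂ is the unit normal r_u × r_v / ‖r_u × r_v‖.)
L = -6;  M = 0;  N = 0

Compute the unit normal N̂(u, v) = (cos(u), sin(u), 0), and the second partials r_uu, r_uv, r_vv. Take dot products:
  L(u, v) = r_uu · N̂ = -6,
  M(u, v) = r_uv · N̂ = 0,
  N(u, v) = r_vv · N̂ = 0.
Evaluating at (u, v) = (-5*pi/6, 0):
  L = -6, M = 0, N = 0.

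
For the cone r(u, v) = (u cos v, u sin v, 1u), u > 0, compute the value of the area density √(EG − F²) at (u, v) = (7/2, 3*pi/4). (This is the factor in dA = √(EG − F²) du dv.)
√(EG − F²)|_{(7/2, 3*pi/4)} = 7*sqrt(2)/2

E = 2, F = 0, G = u^2, so EG − F² = 2*u^2. Taking the positive square root: √(EG − F²) = sqrt(2)*Abs(u). At (u, v) = (7/2, 3*pi/4): 7*sqrt(2)/2.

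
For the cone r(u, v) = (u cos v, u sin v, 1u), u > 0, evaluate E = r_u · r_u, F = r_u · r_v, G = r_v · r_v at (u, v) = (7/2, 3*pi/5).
E = 2;  F = 0;  G = 49/4

Partials: r_u = (cos(v), sin(v), 1), r_v = (-u*sin(v), u*cos(v), 0). As functions of (u, v):
  E = r_u · r_u = 2,
  F = r_u · r_v = 0,
  G = r_v · r_v = u^2.
Evaluating at (u, v) = (7/2, 3*pi/5): E = 2, F = 0, G = 49/4.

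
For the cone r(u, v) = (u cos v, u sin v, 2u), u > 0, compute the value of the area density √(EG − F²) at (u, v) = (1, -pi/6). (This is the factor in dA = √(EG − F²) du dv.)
√(EG − F²)|_{(1, -pi/6)} = sqrt(5)

E = 5, F = 0, G = u^2, so EG − F² = 5*u^2. Taking the positive square root: √(EG − F²) = sqrt(5)*Abs(u). At (u, v) = (1, -pi/6): sqrt(5).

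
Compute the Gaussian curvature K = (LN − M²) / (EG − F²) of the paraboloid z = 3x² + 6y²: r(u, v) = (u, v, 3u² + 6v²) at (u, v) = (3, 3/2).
K = 72/421201

Coefficients of the first fundamental form: E = 36*u^2 + 1, F = 72*u*v, G = 144*v^2 + 1.
Coefficients of the second fundamental form: L = 6/sqrt(36*u^2 + 144*v^2 + 1), M = 0, N = 12/sqrt(36*u^2 + 144*v^2 + 1).
Assemble K = (LN − M²)/(EG − F²) = 72/(1296*u^4 + 10368*u^2*v^2 + 72*u^2 + 20736*v^4 + 288*v^2 + 1). At (u, v) = (3, 3/2): K = 72/421201.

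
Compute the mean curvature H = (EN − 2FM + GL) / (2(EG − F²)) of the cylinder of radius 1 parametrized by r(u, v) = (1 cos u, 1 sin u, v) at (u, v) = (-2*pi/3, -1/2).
H = -1/2

With E = 1, F = 0, G = 1, L = -1, M = 0, N = 0, assemble
  H = (EN − 2FM + GL) / (2(EG − F²)) = -1/2.
At (u, v) = (-2*pi/3, -1/2): H = -1/2.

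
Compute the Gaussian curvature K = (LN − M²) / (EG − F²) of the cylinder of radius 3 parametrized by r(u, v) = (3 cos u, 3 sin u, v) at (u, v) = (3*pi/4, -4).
K = 0

Coefficients of the first fundamental form: E = 9, F = 0, G = 1.
Coefficients of the second fundamental form: L = -3, M = 0, N = 0.
Assemble K = (LN − M²)/(EG − F²) = 0. At (u, v) = (3*pi/4, -4): K = 0.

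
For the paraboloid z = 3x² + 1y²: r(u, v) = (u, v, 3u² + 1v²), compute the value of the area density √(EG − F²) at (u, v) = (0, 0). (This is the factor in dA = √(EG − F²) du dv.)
√(EG − F²)|_{(0, 0)} = 1

E = 36*u^2 + 1, F = 12*u*v, G = 4*v^2 + 1, so EG − F² = 36*u^2 + 4*v^2 + 1. Taking the positive square root: √(EG − F²) = sqrt(36*u^2 + 4*v^2 + 1). At (u, v) = (0, 0): 1.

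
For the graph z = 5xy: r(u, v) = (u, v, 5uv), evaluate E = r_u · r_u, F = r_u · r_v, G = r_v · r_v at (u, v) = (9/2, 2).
E = 101;  F = 225;  G = 2029/4

Partials: r_u = (1, 0, 5*v), r_v = (0, 1, 5*u). As functions of (u, v):
  E = r_u · r_u = 25*v^2 + 1,
  F = r_u · r_v = 25*u*v,
  G = r_v · r_v = 25*u^2 + 1.
Evaluating at (u, v) = (9/2, 2): E = 101, F = 225, G = 2029/4.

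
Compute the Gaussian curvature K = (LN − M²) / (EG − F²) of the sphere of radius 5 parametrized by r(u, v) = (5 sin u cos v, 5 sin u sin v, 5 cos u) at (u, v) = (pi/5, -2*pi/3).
K = 1/25

Coefficients of the first fundamental form: E = 25, F = 0, G = 25*sin(u)^2.
Coefficients of the second fundamental form: L = -5*sin(u)/Abs(sin(u)), M = 0, N = -5*sin(u)^3/Abs(sin(u)).
Assemble K = (LN − M²)/(EG − F²) = 1/25. At (u, v) = (pi/5, -2*pi/3): K = 1/25.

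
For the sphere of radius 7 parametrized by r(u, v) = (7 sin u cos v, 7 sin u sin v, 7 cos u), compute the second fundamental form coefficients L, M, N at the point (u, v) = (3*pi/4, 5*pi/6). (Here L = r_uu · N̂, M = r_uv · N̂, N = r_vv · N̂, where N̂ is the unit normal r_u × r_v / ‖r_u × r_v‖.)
L = -7;  M = 0;  N = -7/2

Compute the unit normal N̂(u, v) = (sin(u)^2*cos(v)/Abs(sin(u)), sin(u)^2*sin(v)/Abs(sin(u)), sin(2*u)/(2*Abs(sin(u)))), and the second partials r_uu, r_uv, r_vv. Take dot products:
  L(u, v) = r_uu · N̂ = -7*sin(u)/Abs(sin(u)),
  M(u, v) = r_uv · N̂ = 0,
  N(u, v) = r_vv · N̂ = -7*sin(u)^3/Abs(sin(u)).
Evaluating at (u, v) = (3*pi/4, 5*pi/6):
  L = -7, M = 0, N = -7/2.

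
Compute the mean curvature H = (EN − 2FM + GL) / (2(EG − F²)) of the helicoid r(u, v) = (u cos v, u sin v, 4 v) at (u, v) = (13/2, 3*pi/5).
H = 0

With E = 1, F = 0, G = u^2 + 16, L = 0, M = -4/sqrt(u^2 + 16), N = 0, assemble
  H = (EN − 2FM + GL) / (2(EG − F²)) = 0.
At (u, v) = (13/2, 3*pi/5): H = 0.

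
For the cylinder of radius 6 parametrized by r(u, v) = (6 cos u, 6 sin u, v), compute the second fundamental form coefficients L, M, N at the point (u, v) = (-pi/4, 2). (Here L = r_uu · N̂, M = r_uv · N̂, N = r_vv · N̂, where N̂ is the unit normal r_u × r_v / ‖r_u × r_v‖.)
L = -6;  M = 0;  N = 0

Compute the unit normal N̂(u, v) = (cos(u), sin(u), 0), and the second partials r_uu, r_uv, r_vv. Take dot products:
  L(u, v) = r_uu · N̂ = -6,
  M(u, v) = r_uv · N̂ = 0,
  N(u, v) = r_vv · N̂ = 0.
Evaluating at (u, v) = (-pi/4, 2):
  L = -6, M = 0, N = 0.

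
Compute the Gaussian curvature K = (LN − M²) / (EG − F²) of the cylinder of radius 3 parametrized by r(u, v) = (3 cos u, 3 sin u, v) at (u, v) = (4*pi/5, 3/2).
K = 0

Coefficients of the first fundamental form: E = 9, F = 0, G = 1.
Coefficients of the second fundamental form: L = -3, M = 0, N = 0.
Assemble K = (LN − M²)/(EG − F²) = 0. At (u, v) = (4*pi/5, 3/2): K = 0.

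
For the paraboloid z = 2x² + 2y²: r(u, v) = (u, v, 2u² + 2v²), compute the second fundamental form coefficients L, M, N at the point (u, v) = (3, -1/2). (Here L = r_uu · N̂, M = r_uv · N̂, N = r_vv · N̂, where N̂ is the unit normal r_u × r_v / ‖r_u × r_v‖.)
L = 4*sqrt(149)/149;  M = 0;  N = 4*sqrt(149)/149

Compute the unit normal N̂(u, v) = (-4*u/sqrt(16*u^2 + 16*v^2 + 1), -4*v/sqrt(16*u^2 + 16*v^2 + 1), 1/sqrt(16*u^2 + 16*v^2 + 1)), and the second partials r_uu, r_uv, r_vv. Take dot products:
  L(u, v) = r_uu · N̂ = 4/sqrt(16*u^2 + 16*v^2 + 1),
  M(u, v) = r_uv · N̂ = 0,
  N(u, v) = r_vv · N̂ = 4/sqrt(16*u^2 + 16*v^2 + 1).
Evaluating at (u, v) = (3, -1/2):
  L = 4*sqrt(149)/149, M = 0, N = 4*sqrt(149)/149.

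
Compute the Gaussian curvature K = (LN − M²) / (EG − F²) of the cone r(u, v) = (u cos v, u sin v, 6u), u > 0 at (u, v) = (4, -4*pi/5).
K = 0

Coefficients of the first fundamental form: E = 37, F = 0, G = u^2.
Coefficients of the second fundamental form: L = 0, M = 0, N = 6*sqrt(37)*u^2/(37*Abs(u)).
Assemble K = (LN − M²)/(EG − F²) = 0. At (u, v) = (4, -4*pi/5): K = 0.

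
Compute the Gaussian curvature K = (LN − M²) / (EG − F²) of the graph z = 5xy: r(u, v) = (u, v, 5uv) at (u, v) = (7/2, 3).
K = -400/4532641

Coefficients of the first fundamental form: E = 25*v^2 + 1, F = 25*u*v, G = 25*u^2 + 1.
Coefficients of the second fundamental form: L = 0, M = 5/sqrt(25*u^2 + 25*v^2 + 1), N = 0.
Assemble K = (LN − M²)/(EG − F²) = -25/(625*u^4 + 1250*u^2*v^2 + 50*u^2 + 625*v^4 + 50*v^2 + 1). At (u, v) = (7/2, 3): K = -400/4532641.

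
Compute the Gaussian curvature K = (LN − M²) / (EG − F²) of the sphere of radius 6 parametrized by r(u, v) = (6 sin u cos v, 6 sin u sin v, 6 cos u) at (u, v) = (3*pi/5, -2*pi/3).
K = 1/36

Coefficients of the first fundamental form: E = 36, F = 0, G = 36*sin(u)^2.
Coefficients of the second fundamental form: L = -6*sin(u)/Abs(sin(u)), M = 0, N = -6*sin(u)^3/Abs(sin(u)).
Assemble K = (LN − M²)/(EG − F²) = 1/36. At (u, v) = (3*pi/5, -2*pi/3): K = 1/36.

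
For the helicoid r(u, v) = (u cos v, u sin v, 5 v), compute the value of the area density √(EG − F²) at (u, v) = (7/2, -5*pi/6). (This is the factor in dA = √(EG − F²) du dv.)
√(EG − F²)|_{(7/2, -5*pi/6)} = sqrt(149)/2

E = 1, F = 0, G = u^2 + 25, so EG − F² = u^2 + 25. Taking the positive square root: √(EG − F²) = sqrt(u^2 + 25). At (u, v) = (7/2, -5*pi/6): sqrt(149)/2.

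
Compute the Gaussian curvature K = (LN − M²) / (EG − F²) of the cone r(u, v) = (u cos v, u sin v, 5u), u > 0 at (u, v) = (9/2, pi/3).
K = 0

Coefficients of the first fundamental form: E = 26, F = 0, G = u^2.
Coefficients of the second fundamental form: L = 0, M = 0, N = 5*sqrt(26)*u^2/(26*Abs(u)).
Assemble K = (LN − M²)/(EG − F²) = 0. At (u, v) = (9/2, pi/3): K = 0.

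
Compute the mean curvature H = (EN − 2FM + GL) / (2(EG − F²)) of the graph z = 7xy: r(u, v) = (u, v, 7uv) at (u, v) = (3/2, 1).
H = -4116*sqrt(641)/410881

With E = 49*v^2 + 1, F = 49*u*v, G = 49*u^2 + 1, L = 0, M = 7/sqrt(49*u^2 + 49*v^2 + 1), N = 0, assemble
  H = (EN − 2FM + GL) / (2(EG − F²)) = -343*u*v/(49*u^2 + 49*v^2 + 1)^(3/2).
At (u, v) = (3/2, 1): H = -4116*sqrt(641)/410881.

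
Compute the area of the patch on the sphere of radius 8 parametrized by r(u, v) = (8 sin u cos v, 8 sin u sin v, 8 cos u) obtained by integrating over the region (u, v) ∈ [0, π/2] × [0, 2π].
Area = 128*pi

Area = ∫∫ √(EG − F²) du dv with √(EG − F²) = 64*Abs(sin(u)). Integrating over [0, π/2] × [0, 2π] gives 128*pi.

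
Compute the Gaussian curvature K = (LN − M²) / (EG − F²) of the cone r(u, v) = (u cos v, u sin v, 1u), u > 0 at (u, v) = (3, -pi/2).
K = 0

Coefficients of the first fundamental form: E = 2, F = 0, G = u^2.
Coefficients of the second fundamental form: L = 0, M = 0, N = sqrt(2)*u^2/(2*Abs(u)).
Assemble K = (LN − M²)/(EG − F²) = 0. At (u, v) = (3, -pi/2): K = 0.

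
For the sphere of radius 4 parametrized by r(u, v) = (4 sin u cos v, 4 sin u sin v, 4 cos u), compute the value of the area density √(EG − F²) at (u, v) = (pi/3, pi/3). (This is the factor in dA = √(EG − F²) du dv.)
√(EG − F²)|_{(pi/3, pi/3)} = 8*sqrt(3)

E = 16, F = 0, G = 16*sin(u)^2, so EG − F² = 256*sin(u)^2. Taking the positive square root: √(EG − F²) = 16*Abs(sin(u)). At (u, v) = (pi/3, pi/3): 8*sqrt(3).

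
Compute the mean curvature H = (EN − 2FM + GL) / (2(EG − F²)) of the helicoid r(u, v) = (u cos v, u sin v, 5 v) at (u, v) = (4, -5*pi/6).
H = 0

With E = 1, F = 0, G = u^2 + 25, L = 0, M = -5/sqrt(u^2 + 25), N = 0, assemble
  H = (EN − 2FM + GL) / (2(EG − F²)) = 0.
At (u, v) = (4, -5*pi/6): H = 0.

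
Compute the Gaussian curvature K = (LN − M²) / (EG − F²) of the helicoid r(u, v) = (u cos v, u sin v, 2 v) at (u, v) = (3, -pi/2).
K = -4/169

Coefficients of the first fundamental form: E = 1, F = 0, G = u^2 + 4.
Coefficients of the second fundamental form: L = 0, M = -2/sqrt(u^2 + 4), N = 0.
Assemble K = (LN − M²)/(EG − F²) = -4/(u^2 + 4)^2. At (u, v) = (3, -pi/2): K = -4/169.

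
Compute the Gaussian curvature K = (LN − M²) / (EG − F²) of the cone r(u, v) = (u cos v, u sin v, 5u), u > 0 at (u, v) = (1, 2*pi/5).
K = 0

Coefficients of the first fundamental form: E = 26, F = 0, G = u^2.
Coefficients of the second fundamental form: L = 0, M = 0, N = 5*sqrt(26)*u^2/(26*Abs(u)).
Assemble K = (LN − M²)/(EG − F²) = 0. At (u, v) = (1, 2*pi/5): K = 0.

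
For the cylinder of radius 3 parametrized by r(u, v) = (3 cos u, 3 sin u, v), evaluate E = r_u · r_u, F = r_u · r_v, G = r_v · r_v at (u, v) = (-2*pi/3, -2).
E = 9;  F = 0;  G = 1

Partials: r_u = (-3*sin(u), 3*cos(u), 0), r_v = (0, 0, 1). As functions of (u, v):
  E = r_u · r_u = 9,
  F = r_u · r_v = 0,
  G = r_v · r_v = 1.
Evaluating at (u, v) = (-2*pi/3, -2): E = 9, F = 0, G = 1.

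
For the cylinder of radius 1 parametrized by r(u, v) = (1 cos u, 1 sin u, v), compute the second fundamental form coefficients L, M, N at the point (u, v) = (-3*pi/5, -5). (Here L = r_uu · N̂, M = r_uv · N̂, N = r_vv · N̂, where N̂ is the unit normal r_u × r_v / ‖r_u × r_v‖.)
L = -1;  M = 0;  N = 0

Compute the unit normal N̂(u, v) = (cos(u), sin(u), 0), and the second partials r_uu, r_uv, r_vv. Take dot products:
  L(u, v) = r_uu · N̂ = -1,
  M(u, v) = r_uv · N̂ = 0,
  N(u, v) = r_vv · N̂ = 0.
Evaluating at (u, v) = (-3*pi/5, -5):
  L = -1, M = 0, N = 0.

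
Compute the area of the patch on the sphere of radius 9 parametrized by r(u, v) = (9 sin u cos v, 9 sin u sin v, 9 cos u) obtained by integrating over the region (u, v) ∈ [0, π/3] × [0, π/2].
Area = 81*pi/4

Area = ∫∫ √(EG − F²) du dv with √(EG − F²) = 81*Abs(sin(u)). Integrating over [0, π/3] × [0, π/2] gives 81*pi/4.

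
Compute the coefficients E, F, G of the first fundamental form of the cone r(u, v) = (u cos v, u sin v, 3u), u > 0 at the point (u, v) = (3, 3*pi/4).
E = 10;  F = 0;  G = 9

Partials: r_u = (cos(v), sin(v), 3), r_v = (-u*sin(v), u*cos(v), 0). As functions of (u, v):
  E = r_u · r_u = 10,
  F = r_u · r_v = 0,
  G = r_v · r_v = u^2.
Evaluating at (u, v) = (3, 3*pi/4): E = 10, F = 0, G = 9.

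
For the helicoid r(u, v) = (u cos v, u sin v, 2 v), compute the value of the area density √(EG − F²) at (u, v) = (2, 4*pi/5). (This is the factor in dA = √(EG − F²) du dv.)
√(EG − F²)|_{(2, 4*pi/5)} = 2*sqrt(2)

E = 1, F = 0, G = u^2 + 4, so EG − F² = u^2 + 4. Taking the positive square root: √(EG − F²) = sqrt(u^2 + 4). At (u, v) = (2, 4*pi/5): 2*sqrt(2).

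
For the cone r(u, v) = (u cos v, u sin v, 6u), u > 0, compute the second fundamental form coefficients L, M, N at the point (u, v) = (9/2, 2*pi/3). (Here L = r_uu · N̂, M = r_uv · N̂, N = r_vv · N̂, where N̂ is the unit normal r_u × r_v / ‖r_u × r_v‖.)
L = 0;  M = 0;  N = 27*sqrt(37)/37

Compute the unit normal N̂(u, v) = (-6*sqrt(37)*u*cos(v)/(37*Abs(u)), -6*sqrt(37)*u*sin(v)/(37*Abs(u)), sqrt(37)*u/(37*Abs(u))), and the second partials r_uu, r_uv, r_vv. Take dot products:
  L(u, v) = r_uu · N̂ = 0,
  M(u, v) = r_uv · N̂ = 0,
  N(u, v) = r_vv · N̂ = 6*sqrt(37)*u^2/(37*Abs(u)).
Evaluating at (u, v) = (9/2, 2*pi/3):
  L = 0, M = 0, N = 27*sqrt(37)/37.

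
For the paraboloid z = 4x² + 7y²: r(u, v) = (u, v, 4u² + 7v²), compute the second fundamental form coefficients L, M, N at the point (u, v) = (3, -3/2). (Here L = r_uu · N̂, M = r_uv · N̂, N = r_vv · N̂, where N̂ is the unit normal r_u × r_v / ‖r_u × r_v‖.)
L = 4*sqrt(1018)/509;  M = 0;  N = 7*sqrt(1018)/509

Compute the unit normal N̂(u, v) = (-8*u/sqrt(64*u^2 + 196*v^2 + 1), -14*v/sqrt(64*u^2 + 196*v^2 + 1), 1/sqrt(64*u^2 + 196*v^2 + 1)), and the second partials r_uu, r_uv, r_vv. Take dot products:
  L(u, v) = r_uu · N̂ = 8/sqrt(64*u^2 + 196*v^2 + 1),
  M(u, v) = r_uv · N̂ = 0,
  N(u, v) = r_vv · N̂ = 14/sqrt(64*u^2 + 196*v^2 + 1).
Evaluating at (u, v) = (3, -3/2):
  L = 4*sqrt(1018)/509, M = 0, N = 7*sqrt(1018)/509.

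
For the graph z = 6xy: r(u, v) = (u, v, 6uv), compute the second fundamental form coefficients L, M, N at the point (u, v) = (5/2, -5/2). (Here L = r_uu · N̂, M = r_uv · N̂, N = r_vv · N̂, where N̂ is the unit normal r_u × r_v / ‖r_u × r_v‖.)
L = 0;  M = 6*sqrt(451)/451;  N = 0

Compute the unit normal N̂(u, v) = (-6*v/sqrt(36*u^2 + 36*v^2 + 1), -6*u/sqrt(36*u^2 + 36*v^2 + 1), 1/sqrt(36*u^2 + 36*v^2 + 1)), and the second partials r_uu, r_uv, r_vv. Take dot products:
  L(u, v) = r_uu · N̂ = 0,
  M(u, v) = r_uv · N̂ = 6/sqrt(36*u^2 + 36*v^2 + 1),
  N(u, v) = r_vv · N̂ = 0.
Evaluating at (u, v) = (5/2, -5/2):
  L = 0, M = 6*sqrt(451)/451, N = 0.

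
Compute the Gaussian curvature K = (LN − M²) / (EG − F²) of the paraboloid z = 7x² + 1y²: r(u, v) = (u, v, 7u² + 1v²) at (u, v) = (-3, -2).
K = 28/3171961

Coefficients of the first fundamental form: E = 196*u^2 + 1, F = 28*u*v, G = 4*v^2 + 1.
Coefficients of the second fundamental form: L = 14/sqrt(196*u^2 + 4*v^2 + 1), M = 0, N = 2/sqrt(196*u^2 + 4*v^2 + 1).
Assemble K = (LN − M²)/(EG − F²) = 28/(38416*u^4 + 1568*u^2*v^2 + 392*u^2 + 16*v^4 + 8*v^2 + 1). At (u, v) = (-3, -2): K = 28/3171961.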